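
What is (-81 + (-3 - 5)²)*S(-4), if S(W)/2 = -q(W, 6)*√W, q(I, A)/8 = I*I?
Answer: 8704*I ≈ 8704.0*I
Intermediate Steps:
q(I, A) = 8*I² (q(I, A) = 8*(I*I) = 8*I²)
S(W) = -16*W^(5/2) (S(W) = 2*(-8*W²*√W) = 2*(-8*W^(5/2)) = -16*W^(5/2))
(-81 + (-3 - 5)²)*S(-4) = (-81 + (-3 - 5)²)*(-512*I) = (-81 + (-8)²)*(-512*I) = (-81 + 64)*(-512*I) = -(-8704)*I = 8704*I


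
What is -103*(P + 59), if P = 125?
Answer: -18952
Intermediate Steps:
-103*(P + 59) = -103*(125 + 59) = -103*184 = -18952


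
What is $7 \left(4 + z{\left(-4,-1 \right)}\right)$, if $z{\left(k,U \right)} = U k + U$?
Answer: $49$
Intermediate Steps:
$z{\left(k,U \right)} = U + U k$
$7 \left(4 + z{\left(-4,-1 \right)}\right) = 7 \left(4 - \left(1 - 4\right)\right) = 7 \left(4 - -3\right) = 7 \left(4 + 3\right) = 7 \cdot 7 = 49$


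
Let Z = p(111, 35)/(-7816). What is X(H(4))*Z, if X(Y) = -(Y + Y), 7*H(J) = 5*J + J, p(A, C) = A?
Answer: 666/6839 ≈ 0.097383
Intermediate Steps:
H(J) = 6*J/7 (H(J) = (5*J + J)/7 = (6*J)/7 = 6*J/7)
X(Y) = -2*Y
Z = -111/7816 (Z = 111/(-7816) = 111*(-1/7816) = -111/7816 ≈ -0.014202)
X(H(4))*Z = -12*4/7*(-111/7816) = -2*24/7*(-111/7816) = -48/7*(-111/7816) = 666/6839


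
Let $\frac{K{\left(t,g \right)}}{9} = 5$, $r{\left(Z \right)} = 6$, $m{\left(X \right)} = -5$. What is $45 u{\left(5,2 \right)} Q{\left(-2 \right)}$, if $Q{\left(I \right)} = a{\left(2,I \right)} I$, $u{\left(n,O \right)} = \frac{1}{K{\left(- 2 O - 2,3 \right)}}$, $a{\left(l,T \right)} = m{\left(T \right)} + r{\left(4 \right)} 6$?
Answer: $-62$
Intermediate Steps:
$K{\left(t,g \right)} = 45$ ($K{\left(t,g \right)} = 9 \cdot 5 = 45$)
$a{\left(l,T \right)} = 31$ ($a{\left(l,T \right)} = -5 + 6 \cdot 6 = -5 + 36 = 31$)
$u{\left(n,O \right)} = \frac{1}{45}$
$Q{\left(I \right)} = 31 I$
$45 u{\left(5,2 \right)} Q{\left(-2 \right)} = 45 \cdot \frac{1}{45} \cdot 31 \left(-2\right) = 1 \left(-62\right) = -62$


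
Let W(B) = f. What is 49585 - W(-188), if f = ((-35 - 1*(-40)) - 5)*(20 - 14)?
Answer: 49585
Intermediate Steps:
f = 0 (f = ((-35 + 40) - 5)*6 = (5 - 5)*6 = 0*6 = 0)
W(B) = 0
49585 - W(-188) = 49585 - 1*0 = 49585 + 0 = 49585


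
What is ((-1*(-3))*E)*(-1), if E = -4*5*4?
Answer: 240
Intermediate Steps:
E = -80 (E = -20*4 = -80)
((-1*(-3))*E)*(-1) = (-1*(-3)*(-80))*(-1) = (3*(-80))*(-1) = -240*(-1) = 240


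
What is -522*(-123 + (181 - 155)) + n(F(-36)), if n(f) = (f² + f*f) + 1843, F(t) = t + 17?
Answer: 53199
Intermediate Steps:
F(t) = 17 + t
n(f) = 1843 + 2*f² (n(f) = (f² + f²) + 1843 = 2*f² + 1843 = 1843 + 2*f²)
-522*(-123 + (181 - 155)) + n(F(-36)) = -522*(-123 + (181 - 155)) + (1843 + 2*(17 - 36)²) = -522*(-123 + 26) + (1843 + 2*(-19)²) = -522*(-97) + (1843 + 2*361) = 50634 + (1843 + 722) = 50634 + 2565 = 53199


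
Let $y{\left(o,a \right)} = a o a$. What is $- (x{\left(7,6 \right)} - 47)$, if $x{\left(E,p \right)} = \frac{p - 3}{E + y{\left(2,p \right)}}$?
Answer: $\frac{3710}{79} \approx 46.962$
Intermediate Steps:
$y{\left(o,a \right)} = o a^{2}$
$x{\left(E,p \right)} = \frac{-3 + p}{E + 2 p^{2}}$ ($x{\left(E,p \right)} = \frac{p - 3}{E + 2 p^{2}} = \frac{-3 + p}{E + 2 p^{2}}$)
$- (x{\left(7,6 \right)} - 47) = - (\frac{-3 + 6}{7 + 2 \cdot 6^{2}} - 47) = - (\frac{1}{7 + 2 \cdot 36} \cdot 3 - 47) = - (\frac{1}{7 + 72} \cdot 3 - 47) = - (\frac{1}{79} \cdot 3 - 47) = - (\frac{3}{79} - 47) = \left(-1\right) \left(- \frac{3710}{79}\right) = \frac{3710}{79}$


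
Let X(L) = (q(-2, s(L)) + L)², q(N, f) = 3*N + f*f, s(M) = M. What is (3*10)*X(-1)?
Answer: 1080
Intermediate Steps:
q(N, f) = f² + 3*N (q(N, f) = 3*N + f² = f² + 3*N)
X(L) = (-6 + L + L²)² (X(L) = ((L² + 3*(-2)) + L)² = ((L² - 6) + L)² = ((-6 + L²) + L)² = (-6 + L + L²)²)
(3*10)*X(-1) = (3*10)*(-6 - 1 + (-1)²)² = 30*(-6 - 1 + 1)² = 30*(-6)² = 30*36 = 1080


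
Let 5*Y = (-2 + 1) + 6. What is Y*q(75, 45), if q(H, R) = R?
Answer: 45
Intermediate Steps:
Y = 1 (Y = ((-2 + 1) + 6)/5 = (-1 + 6)/5 = (⅕)*5 = 1)
Y*q(75, 45) = 1*45 = 45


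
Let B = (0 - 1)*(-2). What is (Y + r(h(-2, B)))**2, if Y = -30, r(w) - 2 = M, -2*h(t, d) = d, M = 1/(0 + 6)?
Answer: 27889/36 ≈ 774.69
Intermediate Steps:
M = 1/6 ≈ 0.16667
B = 2 (B = -1*(-2) = 2)
h(t, d) = -d/2
r(w) = 13/6 (r(w) = 2 + 1/6 = 13/6)
(Y + r(h(-2, B)))**2 = (-30 + 13/6)**2 = (-167/6)**2 = 27889/36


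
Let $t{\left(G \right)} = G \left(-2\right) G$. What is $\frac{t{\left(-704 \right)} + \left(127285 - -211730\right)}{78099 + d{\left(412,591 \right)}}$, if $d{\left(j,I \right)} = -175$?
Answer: $- \frac{652217}{77924} \approx -8.3699$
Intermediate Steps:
$t{\left(G \right)} = - 2 G^{2}$ ($t{\left(G \right)} = - 2 G G = - 2 G^{2}$)
$\frac{t{\left(-704 \right)} + \left(127285 - -211730\right)}{78099 + d{\left(412,591 \right)}} = \frac{- 2 \left(-704\right)^{2} + \left(127285 - -211730\right)}{78099 - 175} = \frac{\left(-2\right) 495616 + \left(127285 + 211730\right)}{77924} = \left(-991232 + 339015\right) \frac{1}{77924} = \left(-652217\right) \frac{1}{77924} = - \frac{652217}{77924}$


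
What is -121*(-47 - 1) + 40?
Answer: 5848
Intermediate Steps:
-121*(-47 - 1) + 40 = -121*(-48) + 40 = 5808 + 40 = 5848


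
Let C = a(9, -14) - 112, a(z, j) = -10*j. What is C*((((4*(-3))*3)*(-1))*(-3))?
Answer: -3024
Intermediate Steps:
C = 28 (C = -10*(-14) - 112 = 140 - 112 = 28)
C*((((4*(-3))*3)*(-1))*(-3)) = 28*((((4*(-3))*3)*(-1))*(-3)) = 28*((-12*3*(-1))*(-3)) = 28*(-36*(-1)*(-3)) = 28*(36*(-3)) = 28*(-108) = -3024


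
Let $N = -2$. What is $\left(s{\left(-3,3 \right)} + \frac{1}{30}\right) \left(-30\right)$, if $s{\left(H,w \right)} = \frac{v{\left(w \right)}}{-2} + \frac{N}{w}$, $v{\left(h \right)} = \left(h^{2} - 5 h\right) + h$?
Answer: $-26$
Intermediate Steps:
$v{\left(h \right)} = h^{2} - 4 h$
$s{\left(H,w \right)} = - \frac{2}{w} - \frac{w \left(-4 + w\right)}{2}$ ($s{\left(H,w \right)} = \frac{w \left(-4 + w\right)}{-2} - \frac{2}{w} = w \left(-4 + w\right) \left(- \frac{1}{2}\right) - \frac{2}{w} = - \frac{w \left(-4 + w\right)}{2} - \frac{2}{w} = - \frac{2}{w} - \frac{w \left(-4 + w\right)}{2}$)
$\left(s{\left(-3,3 \right)} + \frac{1}{30}\right) \left(-30\right) = \left(\frac{-4 + 3^{2} \left(4 - 3\right)}{2 \cdot 3} + \frac{1}{30}\right) \left(-30\right) = \left(\frac{1}{2} \cdot \frac{1}{3} \left(-4 + 9 \left(4 - 3\right)\right) + \frac{1}{30}\right) \left(-30\right) = \left(\frac{1}{2} \cdot \frac{1}{3} \left(-4 + 9 \cdot 1\right) + \frac{1}{30}\right) \left(-30\right) = \left(\frac{1}{2} \cdot \frac{1}{3} \left(-4 + 9\right) + \frac{1}{30}\right) \left(-30\right) = \left(\frac{1}{2} \cdot \frac{1}{3} \cdot 5 + \frac{1}{30}\right) \left(-30\right) = \left(\frac{5}{6} + \frac{1}{30}\right) \left(-30\right) = \frac{13}{15} \left(-30\right) = -26$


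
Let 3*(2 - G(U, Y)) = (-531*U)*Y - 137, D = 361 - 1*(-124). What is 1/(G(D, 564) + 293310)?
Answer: 3/146129813 ≈ 2.0530e-8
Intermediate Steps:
D = 485 (D = 361 + 124 = 485)
G(U, Y) = 143/3 + 177*U*Y (G(U, Y) = 2 - ((-531*U)*Y - 137)/3 = 2 - (-531*U*Y - 137)/3 = 2 - (-137 - 531*U*Y)/3 = 2 + (137/3 + 177*U*Y) = 143/3 + 177*U*Y)
1/(G(D, 564) + 293310) = 1/((143/3 + 177*485*564) + 293310) = 1/((143/3 + 48416580) + 293310) = 1/(145249883/3 + 293310) = 1/(146129813/3) = 3/146129813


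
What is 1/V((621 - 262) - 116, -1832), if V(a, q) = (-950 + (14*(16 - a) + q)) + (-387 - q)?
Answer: -1/4515 ≈ -0.00022148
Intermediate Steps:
V(a, q) = -1113 - 14*a (V(a, q) = (-950 + ((224 - 14*a) + q)) + (-387 - q) = (-950 + (224 + q - 14*a)) + (-387 - q) = (-726 + q - 14*a) + (-387 - q) = -1113 - 14*a)
1/V((621 - 262) - 116, -1832) = 1/(-1113 - 14*((621 - 262) - 116)) = 1/(-1113 - 14*(359 - 116)) = 1/(-1113 - 14*243) = 1/(-1113 - 3402) = 1/(-4515) = -1/4515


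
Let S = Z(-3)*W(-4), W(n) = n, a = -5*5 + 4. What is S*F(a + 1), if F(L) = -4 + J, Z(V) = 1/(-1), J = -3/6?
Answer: -18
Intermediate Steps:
a = -21 (a = -25 + 4 = -21)
J = -½ (J = -3*⅙ = -½ ≈ -0.50000)
Z(V) = -1
S = 4 (S = -1*(-4) = 4)
F(L) = -9/2 (F(L) = -4 - ½ = -9/2)
S*F(a + 1) = 4*(-9/2) = -18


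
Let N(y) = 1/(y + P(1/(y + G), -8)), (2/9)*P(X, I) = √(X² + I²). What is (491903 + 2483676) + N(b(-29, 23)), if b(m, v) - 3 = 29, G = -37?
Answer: 81176767499/27281 + 90*√1601/27281 ≈ 2.9756e+6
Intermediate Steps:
b(m, v) = 32 (b(m, v) = 3 + 29 = 32)
P(X, I) = 9*√(I² + X²)/2 (P(X, I) = 9*√(X² + I²)/2 = 9*√(I² + X²)/2)
N(y) = 1/(y + 9*√(64 + (-37 + y)⁻²)/2) (N(y) = 1/(y + 9*√((-8)² + (1/(y - 37))²)/2) = 1/(y + 9*√(64 + (1/(-37 + y))²)/2) = 1/(y + 9*√(64 + (-37 + y)⁻²)/2))
(491903 + 2483676) + N(b(-29, 23)) = (491903 + 2483676) + 2/(2*32 + 9*√(64 + (-37 + 32)⁻²)) = 2975579 + 2/(64 + 9*√(64 + (-5)⁻²)) = 2975579 + 2/(64 + 9*√(64 + 1/25)) = 2975579 + 2/(64 + 9*√(1601/25)) = 2975579 + 2/(64 + 9*(√1601/5)) = 2975579 + 2/(64 + 9*√1601/5)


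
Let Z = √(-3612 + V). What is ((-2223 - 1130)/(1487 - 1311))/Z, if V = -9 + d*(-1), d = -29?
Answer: 3353*I*√898/316096 ≈ 0.31787*I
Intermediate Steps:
V = 20 (V = -9 - 29*(-1) = -9 + 29 = 20)
Z = 2*I*√898 (Z = √(-3612 + 20) = √(-3592) = 2*I*√898 ≈ 59.933*I)
((-2223 - 1130)/(1487 - 1311))/Z = ((-2223 - 1130)/(1487 - 1311))/((2*I*√898)) = (-3353/176)*(-I*√898/1796) = (-3353*1/176)*(-I*√898/1796) = -(-3353)*I*√898/316096 = 3353*I*√898/316096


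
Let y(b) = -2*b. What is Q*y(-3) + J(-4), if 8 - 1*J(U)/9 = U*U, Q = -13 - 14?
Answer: -234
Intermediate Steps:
Q = -27
J(U) = 72 - 9*U² (J(U) = 72 - 9*U*U = 72 - 9*U²)
Q*y(-3) + J(-4) = -(-54)*(-3) + (72 - 9*(-4)²) = -27*6 + (72 - 9*16) = -162 + (72 - 144) = -162 - 72 = -234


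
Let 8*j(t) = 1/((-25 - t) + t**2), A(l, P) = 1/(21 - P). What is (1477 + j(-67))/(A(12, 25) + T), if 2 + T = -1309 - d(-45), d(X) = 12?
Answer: -53538297/47965166 ≈ -1.1162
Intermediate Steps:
T = -1323 (T = -2 + (-1309 - 1*12) = -2 + (-1309 - 12) = -2 - 1321 = -1323)
j(t) = 1/(8*(-25 + t**2 - t)) (j(t) = 1/(8*((-25 - t) + t**2)) = 1/(8*(-25 + t**2 - t)))
(1477 + j(-67))/(A(12, 25) + T) = (1477 + 1/(8*(-25 + (-67)**2 - 1*(-67))))/(-1/(-21 + 25) - 1323) = (1477 + 1/(8*(-25 + 4489 + 67)))/(-1/4 - 1323) = (1477 + (1/8)/4531)/(-1*1/4 - 1323) = (1477 + (1/8)*(1/4531))/(-1/4 - 1323) = (1477 + 1/36248)/(-5293/4) = (53538297/36248)*(-4/5293) = -53538297/47965166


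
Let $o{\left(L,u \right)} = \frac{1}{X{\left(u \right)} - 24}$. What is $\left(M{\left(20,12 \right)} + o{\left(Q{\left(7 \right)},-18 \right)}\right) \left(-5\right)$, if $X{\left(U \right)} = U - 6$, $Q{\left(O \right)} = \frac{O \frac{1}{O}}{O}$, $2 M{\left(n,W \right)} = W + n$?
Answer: $- \frac{3835}{48} \approx -79.896$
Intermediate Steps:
$M{\left(n,W \right)} = \frac{W}{2} + \frac{n}{2}$ ($M{\left(n,W \right)} = \frac{W + n}{2} = \frac{W}{2} + \frac{n}{2}$)
$Q{\left(O \right)} = \frac{1}{O}$ ($Q{\left(O \right)} = 1 \frac{1}{O} = \frac{1}{O}$)
$X{\left(U \right)} = -6 + U$ ($X{\left(U \right)} = U - 6 = -6 + U$)
$o{\left(L,u \right)} = \frac{1}{-30 + u}$ ($o{\left(L,u \right)} = \frac{1}{\left(-6 + u\right) - 24} = \frac{1}{-30 + u}$)
$\left(M{\left(20,12 \right)} + o{\left(Q{\left(7 \right)},-18 \right)}\right) \left(-5\right) = \left(\left(\frac{1}{2} \cdot 12 + \frac{1}{2} \cdot 20\right) + \frac{1}{-30 - 18}\right) \left(-5\right) = \left(\left(6 + 10\right) + \frac{1}{-48}\right) \left(-5\right) = \left(16 - \frac{1}{48}\right) \left(-5\right) = \frac{767}{48} \left(-5\right) = - \frac{3835}{48}$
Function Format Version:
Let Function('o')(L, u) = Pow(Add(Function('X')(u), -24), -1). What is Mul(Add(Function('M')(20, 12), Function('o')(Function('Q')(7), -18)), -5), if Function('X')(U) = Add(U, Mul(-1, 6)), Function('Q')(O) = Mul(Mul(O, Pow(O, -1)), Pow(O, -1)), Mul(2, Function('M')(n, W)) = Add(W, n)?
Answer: Rational(-3835, 48) ≈ -79.896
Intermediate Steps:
Function('M')(n, W) = Add(Mul(Rational(1, 2), W), Mul(Rational(1, 2), n)) (Function('M')(n, W) = Mul(Rational(1, 2), Add(W, n)) = Add(Mul(Rational(1, 2), W), Mul(Rational(1, 2), n)))
Function('Q')(O) = Pow(O, -1) (Function('Q')(O) = Mul(1, Pow(O, -1)) = Pow(O, -1))
Function('X')(U) = Add(-6, U) (Function('X')(U) = Add(U, -6) = Add(-6, U))
Function('o')(L, u) = Pow(Add(-30, u), -1) (Function('o')(L, u) = Pow(Add(Add(-6, u), -24), -1) = Pow(Add(-30, u), -1))
Mul(Add(Function('M')(20, 12), Function('o')(Function('Q')(7), -18)), -5) = Mul(Add(Add(Mul(Rational(1, 2), 12), Mul(Rational(1, 2), 20)), Pow(Add(-30, -18), -1)), -5) = Mul(Add(Add(6, 10), Pow(-48, -1)), -5) = Mul(Add(16, Rational(-1, 48)), -5) = Mul(Rational(767, 48), -5) = Rational(-3835, 48)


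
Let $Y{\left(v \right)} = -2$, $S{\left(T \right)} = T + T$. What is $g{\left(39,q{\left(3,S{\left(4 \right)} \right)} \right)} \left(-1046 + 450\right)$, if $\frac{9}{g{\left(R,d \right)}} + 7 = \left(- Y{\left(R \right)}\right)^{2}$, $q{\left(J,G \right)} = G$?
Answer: $1788$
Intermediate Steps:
$S{\left(T \right)} = 2 T$
$g{\left(R,d \right)} = -3$ ($g{\left(R,d \right)} = \frac{9}{-7 + \left(\left(-1\right) \left(-2\right)\right)^{2}} = \frac{9}{-7 + 2^{2}} = \frac{9}{-7 + 4} = \frac{9}{-3} = 9 \left(- \frac{1}{3}\right) = -3$)
$g{\left(39,q{\left(3,S{\left(4 \right)} \right)} \right)} \left(-1046 + 450\right) = - 3 \left(-1046 + 450\right) = \left(-3\right) \left(-596\right) = 1788$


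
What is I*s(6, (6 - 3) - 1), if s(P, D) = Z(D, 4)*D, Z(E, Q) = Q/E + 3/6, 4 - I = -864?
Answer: 4340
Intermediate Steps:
I = 868 (I = 4 - 1*(-864) = 4 + 864 = 868)
Z(E, Q) = ½ + Q/E (Z(E, Q) = Q/E + 3*(⅙) = Q/E + ½ = ½ + Q/E)
s(P, D) = 4 + D/2 (s(P, D) = ((4 + D/2)/D)*D = 4 + D/2)
I*s(6, (6 - 3) - 1) = 868*(4 + ((6 - 3) - 1)/2) = 868*(4 + (3 - 1)/2) = 868*(4 + (½)*2) = 868*(4 + 1) = 868*5 = 4340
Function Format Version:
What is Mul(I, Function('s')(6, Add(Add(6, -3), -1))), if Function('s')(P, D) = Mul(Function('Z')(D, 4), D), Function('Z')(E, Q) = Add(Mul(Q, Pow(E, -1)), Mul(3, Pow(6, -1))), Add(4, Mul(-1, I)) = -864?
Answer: 4340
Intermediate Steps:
I = 868 (I = Add(4, Mul(-1, -864)) = Add(4, 864) = 868)
Function('Z')(E, Q) = Add(Rational(1, 2), Mul(Q, Pow(E, -1))) (Function('Z')(E, Q) = Add(Mul(Q, Pow(E, -1)), Mul(3, Rational(1, 6))) = Add(Mul(Q, Pow(E, -1)), Rational(1, 2)) = Add(Rational(1, 2), Mul(Q, Pow(E, -1))))
Function('s')(P, D) = Add(4, Mul(Rational(1, 2), D)) (Function('s')(P, D) = Mul(Mul(Pow(D, -1), Add(4, Mul(Rational(1, 2), D))), D) = Add(4, Mul(Rational(1, 2), D)))
Mul(I, Function('s')(6, Add(Add(6, -3), -1))) = Mul(868, Add(4, Mul(Rational(1, 2), Add(Add(6, -3), -1)))) = Mul(868, Add(4, Mul(Rational(1, 2), Add(3, -1)))) = Mul(868, Add(4, Mul(Rational(1, 2), 2))) = Mul(868, Add(4, 1)) = Mul(868, 5) = 4340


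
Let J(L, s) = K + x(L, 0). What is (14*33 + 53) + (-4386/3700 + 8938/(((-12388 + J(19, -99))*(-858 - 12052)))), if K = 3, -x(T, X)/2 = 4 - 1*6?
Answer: 15193582119677/29570161350 ≈ 513.81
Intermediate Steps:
x(T, X) = 4 (x(T, X) = -2*(4 - 1*6) = -2*(4 - 6) = -2*(-2) = 4)
J(L, s) = 7 (J(L, s) = 3 + 4 = 7)
(14*33 + 53) + (-4386/3700 + 8938/(((-12388 + J(19, -99))*(-858 - 12052)))) = (14*33 + 53) + (-4386/3700 + 8938/(((-12388 + 7)*(-858 - 12052)))) = (462 + 53) + (-4386*1/3700 + 8938/((-12381*(-12910)))) = 515 + (-2193/1850 + 8938/159838710) = 515 + (-2193/1850 + 8938*(1/159838710)) = 515 + (-2193/1850 + 4469/79919355) = 515 - 35050975573/29570161350 = 15193582119677/29570161350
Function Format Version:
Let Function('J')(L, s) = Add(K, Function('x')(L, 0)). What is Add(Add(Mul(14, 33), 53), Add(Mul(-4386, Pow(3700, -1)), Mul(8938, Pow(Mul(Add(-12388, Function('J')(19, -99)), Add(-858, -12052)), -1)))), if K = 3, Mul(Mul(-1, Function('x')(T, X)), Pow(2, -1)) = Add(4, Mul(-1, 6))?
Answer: Rational(15193582119677, 29570161350) ≈ 513.81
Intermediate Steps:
Function('x')(T, X) = 4 (Function('x')(T, X) = Mul(-2, Add(4, Mul(-1, 6))) = Mul(-2, Add(4, -6)) = Mul(-2, -2) = 4)
Function('J')(L, s) = 7 (Function('J')(L, s) = Add(3, 4) = 7)
Add(Add(Mul(14, 33), 53), Add(Mul(-4386, Pow(3700, -1)), Mul(8938, Pow(Mul(Add(-12388, Function('J')(19, -99)), Add(-858, -12052)), -1)))) = Add(Add(Mul(14, 33), 53), Add(Mul(-4386, Pow(3700, -1)), Mul(8938, Pow(Mul(Add(-12388, 7), Add(-858, -12052)), -1)))) = Add(Add(462, 53), Add(Mul(-4386, Rational(1, 3700)), Mul(8938, Pow(Mul(-12381, -12910), -1)))) = Add(515, Add(Rational(-2193, 1850), Mul(8938, Pow(159838710, -1)))) = Add(515, Add(Rational(-2193, 1850), Mul(8938, Rational(1, 159838710)))) = Add(515, Add(Rational(-2193, 1850), Rational(4469, 79919355))) = Add(515, Rational(-35050975573, 29570161350)) = Rational(15193582119677, 29570161350)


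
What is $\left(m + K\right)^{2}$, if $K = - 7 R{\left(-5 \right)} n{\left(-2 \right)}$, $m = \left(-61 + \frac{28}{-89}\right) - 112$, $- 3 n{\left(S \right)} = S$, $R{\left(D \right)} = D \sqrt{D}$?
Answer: $\frac{1947311125}{71289} - \frac{2159500 i \sqrt{5}}{267} \approx 27316.0 - 18085.0 i$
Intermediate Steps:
$R{\left(D \right)} = D^{\frac{3}{2}}$
$n{\left(S \right)} = - \frac{S}{3}$
$m = - \frac{15425}{89}$ ($m = \left(-61 + 28 \left(- \frac{1}{89}\right)\right) - 112 = \left(-61 - \frac{28}{89}\right) - 112 = - \frac{5457}{89} - 112 = - \frac{15425}{89} \approx -173.31$)
$K = \frac{70 i \sqrt{5}}{3}$ ($K = - 7 \left(-5\right)^{\frac{3}{2}} \left(\left(- \frac{1}{3}\right) \left(-2\right)\right) = - 7 \left(- 5 i \sqrt{5}\right) \frac{2}{3} = 35 i \sqrt{5} \cdot \frac{2}{3} = \frac{70 i \sqrt{5}}{3} \approx 52.175 i$)
$\left(m + K\right)^{2} = \left(- \frac{15425}{89} + \frac{70 i \sqrt{5}}{3}\right)^{2}$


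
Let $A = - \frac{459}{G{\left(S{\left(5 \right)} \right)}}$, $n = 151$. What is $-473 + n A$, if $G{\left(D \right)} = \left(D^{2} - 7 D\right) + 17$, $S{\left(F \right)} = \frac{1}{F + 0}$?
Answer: $- \frac{112804}{23} \approx -4904.5$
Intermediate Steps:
$S{\left(F \right)} = \frac{1}{F}$
$G{\left(D \right)} = 17 + D^{2} - 7 D$
$A = - \frac{675}{23}$ ($A = - \frac{459}{17 + \left(\frac{1}{5}\right)^{2} - \frac{7}{5}} = - \frac{459}{17 + \frac{1}{25} - \frac{7}{5}} = - \frac{459}{\frac{391}{25}} = \left(-459\right) \frac{25}{391} = - \frac{675}{23} \approx -29.348$)
$-473 + n A = -473 + 151 \left(- \frac{675}{23}\right) = -473 - \frac{101925}{23} = - \frac{112804}{23}$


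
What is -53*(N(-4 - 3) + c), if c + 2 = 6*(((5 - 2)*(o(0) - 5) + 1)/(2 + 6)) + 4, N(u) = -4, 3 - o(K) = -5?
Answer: -583/2 ≈ -291.50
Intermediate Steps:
o(K) = 8 (o(K) = 3 - 1*(-5) = 3 + 5 = 8)
c = 19/2 (c = -2 + (6*(((5 - 2)*(8 - 5) + 1)/(2 + 6)) + 4) = -2 + (6*((3*3 + 1)/8) + 4) = -2 + (6*((9 + 1)*(⅛)) + 4) = -2 + (6*(10*(⅛)) + 4) = -2 + (6*(5/4) + 4) = -2 + (15/2 + 4) = -2 + 23/2 = 19/2 ≈ 9.5000)
-53*(N(-4 - 3) + c) = -53*(-4 + 19/2) = -53*11/2 = -583/2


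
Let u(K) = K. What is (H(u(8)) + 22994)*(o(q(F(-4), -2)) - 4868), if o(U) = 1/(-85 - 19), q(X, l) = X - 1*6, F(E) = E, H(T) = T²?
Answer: -5836821417/52 ≈ -1.1225e+8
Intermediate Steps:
q(X, l) = -6 + X (q(X, l) = X - 6 = -6 + X)
o(U) = -1/104 (o(U) = 1/(-104) = -1/104)
(H(u(8)) + 22994)*(o(q(F(-4), -2)) - 4868) = (8² + 22994)*(-1/104 - 4868) = (64 + 22994)*(-506273/104) = 23058*(-506273/104) = -5836821417/52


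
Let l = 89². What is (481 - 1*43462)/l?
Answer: -42981/7921 ≈ -5.4262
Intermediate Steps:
l = 7921
(481 - 1*43462)/l = (481 - 1*43462)/7921 = (481 - 43462)*(1/7921) = -42981*1/7921 = -42981/7921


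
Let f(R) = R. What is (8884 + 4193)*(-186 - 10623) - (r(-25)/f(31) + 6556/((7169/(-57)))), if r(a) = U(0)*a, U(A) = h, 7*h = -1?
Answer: -219893197777250/1555673 ≈ -1.4135e+8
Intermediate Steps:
h = -⅐ (h = (⅐)*(-1) = -⅐ ≈ -0.14286)
U(A) = -⅐
r(a) = -a/7
(8884 + 4193)*(-186 - 10623) - (r(-25)/f(31) + 6556/((7169/(-57)))) = (8884 + 4193)*(-186 - 10623) - (-⅐*(-25)/31 + 6556/((7169/(-57)))) = 13077*(-10809) - ((25/7)*(1/31) + 6556/((7169*(-1/57)))) = -141349293 - (25/217 + 6556/(-7169/57)) = -141349293 - (25/217 + 6556*(-57/7169)) = -141349293 - (25/217 - 373692/7169) = -141349293 - 1*(-80911939/1555673) = -141349293 + 80911939/1555673 = -219893197777250/1555673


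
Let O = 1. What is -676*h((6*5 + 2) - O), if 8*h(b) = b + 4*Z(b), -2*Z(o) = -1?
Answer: -5577/2 ≈ -2788.5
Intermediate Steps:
Z(o) = ½ (Z(o) = -½*(-1) = ½)
h(b) = ¼ + b/8 (h(b) = (b + 4*(½))/8 = (b + 2)/8 = (2 + b)/8 = ¼ + b/8)
-676*h((6*5 + 2) - O) = -676*(¼ + ((6*5 + 2) - 1*1)/8) = -676*(¼ + ((30 + 2) - 1)/8) = -676*(¼ + (32 - 1)/8) = -676*(¼ + (⅛)*31) = -676*(¼ + 31/8) = -676*33/8 = -5577/2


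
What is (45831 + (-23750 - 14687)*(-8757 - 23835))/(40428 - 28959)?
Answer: 417594845/3823 ≈ 1.0923e+5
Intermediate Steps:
(45831 + (-23750 - 14687)*(-8757 - 23835))/(40428 - 28959) = (45831 - 38437*(-32592))/11469 = (45831 + 1252738704)*(1/11469) = 1252784535*(1/11469) = 417594845/3823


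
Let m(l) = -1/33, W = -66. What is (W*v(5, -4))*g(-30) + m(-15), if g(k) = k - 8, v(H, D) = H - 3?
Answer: 165527/33 ≈ 5016.0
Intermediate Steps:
v(H, D) = -3 + H
m(l) = -1/33 (m(l) = -1*1/33 = -1/33)
g(k) = -8 + k
(W*v(5, -4))*g(-30) + m(-15) = (-66*(-3 + 5))*(-8 - 30) - 1/33 = -66*2*(-38) - 1/33 = -132*(-38) - 1/33 = 5016 - 1/33 = 165527/33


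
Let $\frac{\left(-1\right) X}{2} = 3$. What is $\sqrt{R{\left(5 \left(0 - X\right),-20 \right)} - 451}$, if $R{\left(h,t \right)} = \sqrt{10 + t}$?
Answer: $\sqrt{-451 + i \sqrt{10}} \approx 0.07445 + 21.237 i$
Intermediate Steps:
$X = -6$ ($X = \left(-2\right) 3 = -6$)
$\sqrt{R{\left(5 \left(0 - X\right),-20 \right)} - 451} = \sqrt{\sqrt{10 - 20} - 451} = \sqrt{\sqrt{-10} - 451} = \sqrt{i \sqrt{10} - 451} = \sqrt{-451 + i \sqrt{10}}$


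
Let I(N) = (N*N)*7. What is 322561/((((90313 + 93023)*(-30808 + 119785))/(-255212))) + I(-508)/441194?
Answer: -856462898730119/899632468535346 ≈ -0.95201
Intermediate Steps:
I(N) = 7*N² (I(N) = N²*7 = 7*N²)
322561/((((90313 + 93023)*(-30808 + 119785))/(-255212))) + I(-508)/441194 = 322561/((((90313 + 93023)*(-30808 + 119785))/(-255212))) + (7*(-508)²)/441194 = 322561/(((183336*88977)*(-1/255212))) + (7*258064)*(1/441194) = 322561/((16312687272*(-1/255212))) + 1806448*(1/441194) = 322561/(-4078171818/63803) + 903224/220597 = 322561*(-63803/4078171818) + 903224/220597 = -20580359483/4078171818 + 903224/220597 = -856462898730119/899632468535346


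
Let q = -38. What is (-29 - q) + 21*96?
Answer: 2025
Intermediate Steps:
(-29 - q) + 21*96 = (-29 - 1*(-38)) + 21*96 = (-29 + 38) + 2016 = 9 + 2016 = 2025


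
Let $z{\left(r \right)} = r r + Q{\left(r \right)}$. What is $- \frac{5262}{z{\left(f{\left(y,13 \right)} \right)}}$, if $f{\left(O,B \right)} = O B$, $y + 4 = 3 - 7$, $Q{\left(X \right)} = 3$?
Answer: $- \frac{5262}{10819} \approx -0.48637$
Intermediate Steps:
$y = -8$ ($y = -4 + \left(3 - 7\right) = -4 - 4 = -8$)
$f{\left(O,B \right)} = B O$
$z{\left(r \right)} = 3 + r^{2}$ ($z{\left(r \right)} = r r + 3 = r^{2} + 3 = 3 + r^{2}$)
$- \frac{5262}{z{\left(f{\left(y,13 \right)} \right)}} = - \frac{5262}{3 + \left(13 \left(-8\right)\right)^{2}} = - \frac{5262}{3 + \left(-104\right)^{2}} = - \frac{5262}{3 + 10816} = - \frac{5262}{10819}$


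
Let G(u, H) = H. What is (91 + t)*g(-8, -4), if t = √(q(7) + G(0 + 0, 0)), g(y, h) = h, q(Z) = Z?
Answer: -364 - 4*√7 ≈ -374.58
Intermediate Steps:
t = √7 (t = √(7 + 0) = √7 ≈ 2.6458)
(91 + t)*g(-8, -4) = (91 + √7)*(-4) = -364 - 4*√7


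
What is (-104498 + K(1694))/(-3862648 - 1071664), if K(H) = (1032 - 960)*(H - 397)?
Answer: 5557/2467156 ≈ 0.0022524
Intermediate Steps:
K(H) = -28584 + 72*H (K(H) = 72*(-397 + H) = -28584 + 72*H)
(-104498 + K(1694))/(-3862648 - 1071664) = (-104498 + (-28584 + 72*1694))/(-3862648 - 1071664) = (-104498 + (-28584 + 121968))/(-4934312) = (-104498 + 93384)*(-1/4934312) = -11114*(-1/4934312) = 5557/2467156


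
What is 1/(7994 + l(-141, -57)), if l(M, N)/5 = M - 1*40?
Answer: 1/7089 ≈ 0.00014106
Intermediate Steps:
l(M, N) = -200 + 5*M (l(M, N) = 5*(M - 1*40) = 5*(M - 40) = 5*(-40 + M) = -200 + 5*M)
1/(7994 + l(-141, -57)) = 1/(7994 + (-200 + 5*(-141))) = 1/(7994 + (-200 - 705)) = 1/(7994 - 905) = 1/7089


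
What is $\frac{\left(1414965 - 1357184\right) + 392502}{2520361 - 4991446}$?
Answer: $- \frac{450283}{2471085} \approx -0.18222$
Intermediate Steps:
$\frac{\left(1414965 - 1357184\right) + 392502}{2520361 - 4991446} = \frac{57781 + 392502}{-2471085} = 450283 \left(- \frac{1}{2471085}\right) = - \frac{450283}{2471085}$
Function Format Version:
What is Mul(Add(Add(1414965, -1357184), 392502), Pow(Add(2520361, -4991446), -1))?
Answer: Rational(-450283, 2471085) ≈ -0.18222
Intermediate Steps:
Mul(Add(Add(1414965, -1357184), 392502), Pow(Add(2520361, -4991446), -1)) = Mul(Add(57781, 392502), Pow(-2471085, -1)) = Mul(450283, Rational(-1, 2471085)) = Rational(-450283, 2471085)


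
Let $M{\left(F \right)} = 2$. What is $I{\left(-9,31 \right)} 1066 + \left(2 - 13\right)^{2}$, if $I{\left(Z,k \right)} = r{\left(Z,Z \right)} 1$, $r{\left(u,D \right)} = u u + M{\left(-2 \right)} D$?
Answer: $67279$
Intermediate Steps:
$r{\left(u,D \right)} = u^{2} + 2 D$ ($r{\left(u,D \right)} = u u + 2 D = u^{2} + 2 D$)
$I{\left(Z,k \right)} = Z^{2} + 2 Z$ ($I{\left(Z,k \right)} = \left(Z^{2} + 2 Z\right) 1 = Z^{2} + 2 Z$)
$I{\left(-9,31 \right)} 1066 + \left(2 - 13\right)^{2} = - 9 \left(2 - 9\right) 1066 + \left(2 - 13\right)^{2} = \left(-9\right) \left(-7\right) 1066 + \left(-11\right)^{2} = 63 \cdot 1066 + 121 = 67158 + 121 = 67279$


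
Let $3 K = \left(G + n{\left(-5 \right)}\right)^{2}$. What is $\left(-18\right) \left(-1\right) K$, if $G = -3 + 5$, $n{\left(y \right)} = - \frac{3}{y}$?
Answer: $\frac{1014}{25} \approx 40.56$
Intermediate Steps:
$G = 2$
$K = \frac{169}{75}$ ($K = \frac{\left(2 - \frac{3}{-5}\right)^{2}}{3} = \frac{\left(2 - - \frac{3}{5}\right)^{2}}{3} = \frac{\left(2 + \frac{3}{5}\right)^{2}}{3} = \frac{\left(\frac{13}{5}\right)^{2}}{3} = \frac{1}{3} \cdot \frac{169}{25} = \frac{169}{75} \approx 2.2533$)
$\left(-18\right) \left(-1\right) K = \left(-18\right) \left(-1\right) \frac{169}{75} = 18 \cdot \frac{169}{75} = \frac{1014}{25}$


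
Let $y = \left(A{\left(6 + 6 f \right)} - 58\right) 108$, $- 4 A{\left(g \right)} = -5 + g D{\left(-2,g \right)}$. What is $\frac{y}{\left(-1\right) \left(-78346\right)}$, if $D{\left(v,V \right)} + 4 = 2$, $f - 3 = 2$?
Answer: $- \frac{4185}{78346} \approx -0.053417$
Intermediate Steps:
$f = 5$ ($f = 3 + 2 = 5$)
$D{\left(v,V \right)} = -2$ ($D{\left(v,V \right)} = -4 + 2 = -2$)
$A{\left(g \right)} = \frac{5}{4} + \frac{g}{2}$ ($A{\left(g \right)} = - \frac{-5 + g \left(-2\right)}{4} = - \frac{-5 - 2 g}{4} = \frac{5}{4} + \frac{g}{2}$)
$y = -4185$ ($y = \left(\left(\frac{5}{4} + \frac{6 + 6 \cdot 5}{2}\right) - 58\right) 108 = \left(\left(\frac{5}{4} + \frac{6 + 30}{2}\right) - 58\right) 108 = \left(\left(\frac{5}{4} + \frac{1}{2} \cdot 36\right) - 58\right) 108 = \left(\left(\frac{5}{4} + 18\right) - 58\right) 108 = \left(\frac{77}{4} - 58\right) 108 = \left(- \frac{155}{4}\right) 108 = -4185$)
$\frac{y}{\left(-1\right) \left(-78346\right)} = - \frac{4185}{\left(-1\right) \left(-78346\right)} = - \frac{4185}{78346}$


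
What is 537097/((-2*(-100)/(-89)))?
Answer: -47801633/200 ≈ -2.3901e+5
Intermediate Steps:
537097/((-2*(-100)/(-89))) = 537097/((200*(-1/89))) = 537097/(-200/89) = 537097*(-89/200) = -47801633/200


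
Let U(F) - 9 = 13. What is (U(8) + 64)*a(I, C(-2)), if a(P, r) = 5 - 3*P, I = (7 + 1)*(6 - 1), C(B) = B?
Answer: -9890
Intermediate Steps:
U(F) = 22 (U(F) = 9 + 13 = 22)
I = 40 (I = 8*5 = 40)
(U(8) + 64)*a(I, C(-2)) = (22 + 64)*(5 - 3*40) = 86*(5 - 120) = 86*(-115) = -9890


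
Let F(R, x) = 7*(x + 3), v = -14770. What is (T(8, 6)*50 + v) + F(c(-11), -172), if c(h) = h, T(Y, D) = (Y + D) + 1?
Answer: -15203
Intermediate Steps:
T(Y, D) = 1 + D + Y (T(Y, D) = (D + Y) + 1 = 1 + D + Y)
F(R, x) = 21 + 7*x (F(R, x) = 7*(3 + x) = 21 + 7*x)
(T(8, 6)*50 + v) + F(c(-11), -172) = ((1 + 6 + 8)*50 - 14770) + (21 + 7*(-172)) = (15*50 - 14770) + (21 - 1204) = (750 - 14770) - 1183 = -14020 - 1183 = -15203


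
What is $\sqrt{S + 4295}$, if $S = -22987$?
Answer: $2 i \sqrt{4673} \approx 136.72 i$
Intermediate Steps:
$\sqrt{S + 4295} = \sqrt{-22987 + 4295} = \sqrt{-18692} = 2 i \sqrt{4673}$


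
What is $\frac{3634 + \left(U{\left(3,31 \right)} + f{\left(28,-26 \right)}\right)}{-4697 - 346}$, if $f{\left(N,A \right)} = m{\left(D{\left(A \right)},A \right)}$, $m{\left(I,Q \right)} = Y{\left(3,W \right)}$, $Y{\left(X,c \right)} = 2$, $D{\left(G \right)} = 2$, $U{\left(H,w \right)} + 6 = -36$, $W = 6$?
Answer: $- \frac{1198}{1681} \approx -0.71267$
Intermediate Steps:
$U{\left(H,w \right)} = -42$ ($U{\left(H,w \right)} = -6 - 36 = -42$)
$m{\left(I,Q \right)} = 2$
$f{\left(N,A \right)} = 2$
$\frac{3634 + \left(U{\left(3,31 \right)} + f{\left(28,-26 \right)}\right)}{-4697 - 346} = \frac{3634 + \left(-42 + 2\right)}{-4697 - 346} = \frac{3634 - 40}{-5043} = 3594 \left(- \frac{1}{5043}\right) = - \frac{1198}{1681}$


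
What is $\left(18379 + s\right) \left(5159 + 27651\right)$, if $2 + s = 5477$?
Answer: $782649740$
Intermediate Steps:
$s = 5475$ ($s = -2 + 5477 = 5475$)
$\left(18379 + s\right) \left(5159 + 27651\right) = \left(18379 + 5475\right) \left(5159 + 27651\right) = 23854 \cdot 32810 = 782649740$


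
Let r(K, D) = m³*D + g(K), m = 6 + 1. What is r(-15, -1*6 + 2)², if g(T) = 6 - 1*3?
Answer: 1874161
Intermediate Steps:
g(T) = 3 (g(T) = 6 - 3 = 3)
m = 7
r(K, D) = 3 + 343*D (r(K, D) = 7³*D + 3 = 343*D + 3 = 3 + 343*D)
r(-15, -1*6 + 2)² = (3 + 343*(-1*6 + 2))² = (3 + 343*(-6 + 2))² = (3 + 343*(-4))² = (3 - 1372)² = (-1369)² = 1874161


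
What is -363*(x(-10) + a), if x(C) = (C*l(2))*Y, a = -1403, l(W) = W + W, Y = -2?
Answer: 480249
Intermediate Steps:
l(W) = 2*W
x(C) = -8*C (x(C) = (C*(2*2))*(-2) = (C*4)*(-2) = (4*C)*(-2) = -8*C)
-363*(x(-10) + a) = -363*(-8*(-10) - 1403) = -363*(80 - 1403) = -363*(-1323) = 480249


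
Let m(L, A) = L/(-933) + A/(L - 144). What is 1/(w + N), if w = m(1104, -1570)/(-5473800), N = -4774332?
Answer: -32685154560/156049779340737089 ≈ -2.0945e-7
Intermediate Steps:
m(L, A) = -L/933 + A/(-144 + L) (m(L, A) = L*(-1/933) + A/(-144 + L) = -L/933 + A/(-144 + L))
w = 16831/32685154560 (w = ((-1*1104² + 144*1104 + 933*(-1570))/(933*(-144 + 1104)))/(-5473800) = ((1/933)*(-1*1218816 + 158976 - 1464810)/960)*(-1/5473800) = ((1/933)*(1/960)*(-1218816 + 158976 - 1464810))*(-1/5473800) = ((1/933)*(1/960)*(-2524650))*(-1/5473800) = -84155/29856*(-1/5473800) = 16831/32685154560 ≈ 5.1494e-7)
1/(w + N) = 1/(16831/32685154560 - 4774332) = 1/(-156049779340737089/32685154560) = -32685154560/156049779340737089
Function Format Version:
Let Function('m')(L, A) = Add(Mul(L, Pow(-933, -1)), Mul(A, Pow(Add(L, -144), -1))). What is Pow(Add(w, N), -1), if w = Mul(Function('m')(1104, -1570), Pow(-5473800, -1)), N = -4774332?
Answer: Rational(-32685154560, 156049779340737089) ≈ -2.0945e-7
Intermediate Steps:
Function('m')(L, A) = Add(Mul(Rational(-1, 933), L), Mul(A, Pow(Add(-144, L), -1))) (Function('m')(L, A) = Add(Mul(L, Rational(-1, 933)), Mul(A, Pow(Add(-144, L), -1))) = Add(Mul(Rational(-1, 933), L), Mul(A, Pow(Add(-144, L), -1))))
w = Rational(16831, 32685154560) (w = Mul(Mul(Rational(1, 933), Pow(Add(-144, 1104), -1), Add(Mul(-1, Pow(1104, 2)), Mul(144, 1104), Mul(933, -1570))), Pow(-5473800, -1)) = Mul(Mul(Rational(1, 933), Pow(960, -1), Add(Mul(-1, 1218816), 158976, -1464810)), Rational(-1, 5473800)) = Mul(Mul(Rational(1, 933), Rational(1, 960), Add(-1218816, 158976, -1464810)), Rational(-1, 5473800)) = Mul(Mul(Rational(1, 933), Rational(1, 960), -2524650), Rational(-1, 5473800)) = Mul(Rational(-84155, 29856), Rational(-1, 5473800)) = Rational(16831, 32685154560) ≈ 5.1494e-7)
Pow(Add(w, N), -1) = Pow(Add(Rational(16831, 32685154560), -4774332), -1) = Pow(Rational(-156049779340737089, 32685154560), -1) = Rational(-32685154560, 156049779340737089)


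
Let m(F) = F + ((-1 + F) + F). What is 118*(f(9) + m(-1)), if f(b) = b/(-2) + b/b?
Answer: -885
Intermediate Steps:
f(b) = 1 - b/2 (f(b) = b*(-½) + 1 = -b/2 + 1 = 1 - b/2)
m(F) = -1 + 3*F (m(F) = F + (-1 + 2*F) = -1 + 3*F)
118*(f(9) + m(-1)) = 118*((1 - ½*9) + (-1 + 3*(-1))) = 118*((1 - 9/2) + (-1 - 3)) = 118*(-7/2 - 4) = 118*(-15/2) = -885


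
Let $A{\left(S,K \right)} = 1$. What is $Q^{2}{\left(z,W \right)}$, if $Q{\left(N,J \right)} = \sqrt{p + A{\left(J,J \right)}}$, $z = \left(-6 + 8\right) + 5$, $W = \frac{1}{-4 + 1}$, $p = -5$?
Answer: $-4$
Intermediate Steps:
$W = - \frac{1}{3}$ ($W = \frac{1}{-3} = - \frac{1}{3} \approx -0.33333$)
$z = 7$ ($z = 2 + 5 = 7$)
$Q{\left(N,J \right)} = 2 i$ ($Q{\left(N,J \right)} = \sqrt{-5 + 1} = \sqrt{-4} = 2 i$)
$Q^{2}{\left(z,W \right)} = \left(2 i\right)^{2} = -4$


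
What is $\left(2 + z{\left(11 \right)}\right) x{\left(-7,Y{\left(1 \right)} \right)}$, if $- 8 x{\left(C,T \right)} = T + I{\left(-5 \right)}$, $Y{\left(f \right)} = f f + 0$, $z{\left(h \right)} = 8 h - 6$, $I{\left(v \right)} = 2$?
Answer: $- \frac{63}{2} \approx -31.5$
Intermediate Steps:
$z{\left(h \right)} = -6 + 8 h$
$Y{\left(f \right)} = f^{2}$ ($Y{\left(f \right)} = f^{2} + 0 = f^{2}$)
$x{\left(C,T \right)} = - \frac{1}{4} - \frac{T}{8}$ ($x{\left(C,T \right)} = - \frac{T + 2}{8} = - \frac{2 + T}{8} = - \frac{1}{4} - \frac{T}{8}$)
$\left(2 + z{\left(11 \right)}\right) x{\left(-7,Y{\left(1 \right)} \right)} = \left(2 + \left(-6 + 8 \cdot 11\right)\right) \left(- \frac{1}{4} - \frac{1^{2}}{8}\right) = \left(2 + \left(-6 + 88\right)\right) \left(- \frac{1}{4} - \frac{1}{8}\right) = \left(2 + 82\right) \left(- \frac{1}{4} - \frac{1}{8}\right) = 84 \left(- \frac{3}{8}\right) = - \frac{63}{2}$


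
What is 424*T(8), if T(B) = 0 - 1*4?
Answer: -1696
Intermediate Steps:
T(B) = -4 (T(B) = 0 - 4 = -4)
424*T(8) = 424*(-4) = -1696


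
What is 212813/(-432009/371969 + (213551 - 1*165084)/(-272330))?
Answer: -21557598899587010/135677232493 ≈ -1.5889e+5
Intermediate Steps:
212813/(-432009/371969 + (213551 - 1*165084)/(-272330)) = 212813/(-432009*1/371969 + (213551 - 165084)*(-1/272330)) = 212813/(-432009/371969 + 48467*(-1/272330)) = 212813/(-432009/371969 - 48467/272330) = 212813/(-135677232493/101298317770) = 212813*(-101298317770/135677232493) = -21557598899587010/135677232493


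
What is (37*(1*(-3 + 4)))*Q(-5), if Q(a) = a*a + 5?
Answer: 1110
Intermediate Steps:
Q(a) = 5 + a² (Q(a) = a² + 5 = 5 + a²)
(37*(1*(-3 + 4)))*Q(-5) = (37*(1*(-3 + 4)))*(5 + (-5)²) = (37*(1*1))*(5 + 25) = (37*1)*30 = 37*30 = 1110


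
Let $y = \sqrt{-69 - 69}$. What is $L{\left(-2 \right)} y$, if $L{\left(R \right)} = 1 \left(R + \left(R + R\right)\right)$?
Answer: $- 6 i \sqrt{138} \approx - 70.484 i$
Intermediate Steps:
$L{\left(R \right)} = 3 R$ ($L{\left(R \right)} = 1 \left(R + 2 R\right) = 1 \cdot 3 R = 3 R$)
$y = i \sqrt{138}$ ($y = \sqrt{-138} = i \sqrt{138} \approx 11.747 i$)
$L{\left(-2 \right)} y = 3 \left(-2\right) i \sqrt{138} = - 6 i \sqrt{138}$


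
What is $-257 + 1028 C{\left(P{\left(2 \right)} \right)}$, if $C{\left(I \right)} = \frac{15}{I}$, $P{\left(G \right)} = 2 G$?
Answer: $3598$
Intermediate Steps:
$-257 + 1028 C{\left(P{\left(2 \right)} \right)} = -257 + 1028 \frac{15}{2 \cdot 2} = -257 + 1028 \cdot \frac{15}{4} = -257 + 3855 = 3598$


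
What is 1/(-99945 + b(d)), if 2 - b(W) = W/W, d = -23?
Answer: -1/99944 ≈ -1.0006e-5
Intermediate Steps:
b(W) = 1 (b(W) = 2 - W/W = 2 - 1*1 = 2 - 1 = 1)
1/(-99945 + b(d)) = 1/(-99945 + 1) = 1/(-99944) = -1/99944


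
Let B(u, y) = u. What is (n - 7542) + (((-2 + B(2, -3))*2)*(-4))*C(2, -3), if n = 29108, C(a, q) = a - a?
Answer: 21566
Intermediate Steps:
C(a, q) = 0
(n - 7542) + (((-2 + B(2, -3))*2)*(-4))*C(2, -3) = (29108 - 7542) + (((-2 + 2)*2)*(-4))*0 = 21566 + ((0*2)*(-4))*0 = 21566 + (0*(-4))*0 = 21566 + 0*0 = 21566 + 0 = 21566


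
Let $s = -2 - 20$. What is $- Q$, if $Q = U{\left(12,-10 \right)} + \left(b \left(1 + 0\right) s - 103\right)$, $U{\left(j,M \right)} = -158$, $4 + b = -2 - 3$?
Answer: $63$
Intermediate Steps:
$b = -9$ ($b = -4 - 5 = -9$)
$s = -22$ ($s = -2 - 20 = -22$)
$Q = -63$ ($Q = -158 - \left(103 - - 9 \left(1 + 0\right) \left(-22\right)\right) = -158 - \left(103 - \left(-9\right) 1 \left(-22\right)\right) = -158 - -95 = -158 + \left(198 - 103\right) = -158 + 95 = -63$)
$- Q = \left(-1\right) \left(-63\right) = 63$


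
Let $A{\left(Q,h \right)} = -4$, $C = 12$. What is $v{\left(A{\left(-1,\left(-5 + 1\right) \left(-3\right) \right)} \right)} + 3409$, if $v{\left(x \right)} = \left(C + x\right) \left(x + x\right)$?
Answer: $3345$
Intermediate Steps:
$v{\left(x \right)} = 2 x \left(12 + x\right)$ ($v{\left(x \right)} = \left(12 + x\right) \left(x + x\right) = \left(12 + x\right) 2 x = 2 x \left(12 + x\right)$)
$v{\left(A{\left(-1,\left(-5 + 1\right) \left(-3\right) \right)} \right)} + 3409 = 2 \left(-4\right) \left(12 - 4\right) + 3409 = 2 \left(-4\right) 8 + 3409 = -64 + 3409 = 3345$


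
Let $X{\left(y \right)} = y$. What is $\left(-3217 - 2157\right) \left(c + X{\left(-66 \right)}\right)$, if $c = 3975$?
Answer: $-21006966$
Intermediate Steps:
$\left(-3217 - 2157\right) \left(c + X{\left(-66 \right)}\right) = \left(-3217 - 2157\right) \left(3975 - 66\right) = \left(-5374\right) 3909 = -21006966$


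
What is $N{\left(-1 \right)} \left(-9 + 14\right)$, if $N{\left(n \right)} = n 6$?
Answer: $-30$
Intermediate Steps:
$N{\left(n \right)} = 6 n$
$N{\left(-1 \right)} \left(-9 + 14\right) = 6 \left(-1\right) \left(-9 + 14\right) = \left(-6\right) 5 = -30$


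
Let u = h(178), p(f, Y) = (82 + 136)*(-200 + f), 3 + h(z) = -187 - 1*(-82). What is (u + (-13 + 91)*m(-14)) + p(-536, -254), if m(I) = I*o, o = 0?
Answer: -160556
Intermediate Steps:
h(z) = -108 (h(z) = -3 + (-187 - 1*(-82)) = -3 + (-187 + 82) = -3 - 105 = -108)
p(f, Y) = -43600 + 218*f (p(f, Y) = 218*(-200 + f) = -43600 + 218*f)
u = -108
m(I) = 0 (m(I) = I*0 = 0)
(u + (-13 + 91)*m(-14)) + p(-536, -254) = (-108 + (-13 + 91)*0) + (-43600 + 218*(-536)) = (-108 + 78*0) + (-43600 - 116848) = (-108 + 0) - 160448 = -108 - 160448 = -160556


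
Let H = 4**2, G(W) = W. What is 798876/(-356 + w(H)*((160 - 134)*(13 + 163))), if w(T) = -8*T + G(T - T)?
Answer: -199719/146521 ≈ -1.3631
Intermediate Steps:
H = 16
w(T) = -8*T (w(T) = -8*T + (T - T) = -8*T + 0 = -8*T)
798876/(-356 + w(H)*((160 - 134)*(13 + 163))) = 798876/(-356 + (-8*16)*((160 - 134)*(13 + 163))) = 798876/(-356 - 3328*176) = 798876/(-356 - 128*4576) = 798876/(-356 - 585728) = 798876/(-586084) = 798876*(-1/586084) = -199719/146521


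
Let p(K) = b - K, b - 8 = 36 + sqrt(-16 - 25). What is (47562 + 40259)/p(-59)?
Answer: 9045563/10650 - 87821*I*sqrt(41)/10650 ≈ 849.35 - 52.801*I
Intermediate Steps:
b = 44 + I*sqrt(41) (b = 8 + (36 + sqrt(-16 - 25)) = 8 + (36 + sqrt(-41)) = 8 + (36 + I*sqrt(41)) = 44 + I*sqrt(41) ≈ 44.0 + 6.4031*I)
p(K) = 44 - K + I*sqrt(41) (p(K) = (44 + I*sqrt(41)) - K = 44 - K + I*sqrt(41))
(47562 + 40259)/p(-59) = (47562 + 40259)/(44 - 1*(-59) + I*sqrt(41)) = 87821/(44 + 59 + I*sqrt(41)) = 87821/(103 + I*sqrt(41))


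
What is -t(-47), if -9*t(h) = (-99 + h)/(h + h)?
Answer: 73/423 ≈ 0.17258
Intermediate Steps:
t(h) = -(-99 + h)/(18*h) (t(h) = -(-99 + h)/(9*(h + h)) = -(-99 + h)/(9*(2*h)) = -(-99 + h)*1/(2*h)/9 = -(-99 + h)/(18*h))
-t(-47) = -(99 - 1*(-47))/(18*(-47)) = -(-1)*(99 + 47)/(18*47) = -(-1)*146/(18*47) = -1*(-73/423) = 73/423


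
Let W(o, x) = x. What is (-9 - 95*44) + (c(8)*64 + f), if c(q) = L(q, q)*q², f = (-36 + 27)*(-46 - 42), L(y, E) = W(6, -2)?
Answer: -11589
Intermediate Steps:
L(y, E) = -2
f = 792 (f = -9*(-88) = 792)
c(q) = -2*q²
(-9 - 95*44) + (c(8)*64 + f) = (-9 - 95*44) + (-2*8²*64 + 792) = (-9 - 4180) + (-2*64*64 + 792) = -4189 + (-128*64 + 792) = -4189 + (-8192 + 792) = -4189 - 7400 = -11589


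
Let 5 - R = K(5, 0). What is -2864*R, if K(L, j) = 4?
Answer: -2864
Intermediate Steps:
R = 1 (R = 5 - 1*4 = 5 - 4 = 1)
-2864*R = -2864*1 = -2864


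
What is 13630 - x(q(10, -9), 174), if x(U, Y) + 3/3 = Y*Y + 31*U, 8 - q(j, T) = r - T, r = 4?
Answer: -16490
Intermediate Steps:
q(j, T) = 4 + T (q(j, T) = 8 - (4 - T) = 8 + (-4 + T) = 4 + T)
x(U, Y) = -1 + Y² + 31*U (x(U, Y) = -1 + (Y*Y + 31*U) = -1 + (Y² + 31*U) = -1 + Y² + 31*U)
13630 - x(q(10, -9), 174) = 13630 - (-1 + 174² + 31*(4 - 9)) = 13630 - (-1 + 30276 + 31*(-5)) = 13630 - (-1 + 30276 - 155) = 13630 - 1*30120 = 13630 - 30120 = -16490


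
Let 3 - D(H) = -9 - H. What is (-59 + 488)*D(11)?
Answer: 9867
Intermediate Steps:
D(H) = 12 + H (D(H) = 3 - (-9 - H) = 3 + (9 + H) = 12 + H)
(-59 + 488)*D(11) = (-59 + 488)*(12 + 11) = 429*23 = 9867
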